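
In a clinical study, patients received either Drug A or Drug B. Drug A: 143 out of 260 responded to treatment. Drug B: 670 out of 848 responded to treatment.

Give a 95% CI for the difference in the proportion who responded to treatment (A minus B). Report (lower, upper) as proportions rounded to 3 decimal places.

Sample proportions: 143/260 = 0.5500, 670/848 = 0.7901.
Each SE is √(p̂(1−p̂)/n): √(0.5500·0.4500/260) = 0.03085 and √(0.7901·0.2099/848) = 0.01398.
SE(p̂₁ − p̂₂) = √(SE₁² + SE₂²) = √(0.0009517225 + 0.0001954404) = 0.03387, since the two samples are independent.
At 95% confidence z* = 1.960; margin = 1.960 × 0.03387 = 0.06639.
The difference is 0.5500 − 0.7901 = -0.2401, so the interval is -0.2401 ± 0.06639 = (-0.306, -0.174).

(-0.306, -0.174)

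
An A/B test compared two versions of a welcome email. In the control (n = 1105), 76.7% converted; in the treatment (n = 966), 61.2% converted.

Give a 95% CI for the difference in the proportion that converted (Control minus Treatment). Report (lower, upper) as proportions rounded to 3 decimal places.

(0.115, 0.195)

SE₁ = √(p̂₁(1−p̂₁)/n₁) = √(0.7670·0.2330/1105) = 0.01272; SE₂ = √(0.6120·0.3880/966) = 0.01568.
Independent samples: SE of the difference = √(SE₁² + SE₂²) = √(0.0001617984 + 0.0002458624) = 0.02019.
z* for 95% confidence is 1.960, so the margin of error is 1.960 × 0.02019 = 0.03957.
Point estimate p̂₁ − p̂₂ = 0.7670 − 0.6120 = 0.1550.
0.1550 ± 0.03957 → (0.115, 0.195).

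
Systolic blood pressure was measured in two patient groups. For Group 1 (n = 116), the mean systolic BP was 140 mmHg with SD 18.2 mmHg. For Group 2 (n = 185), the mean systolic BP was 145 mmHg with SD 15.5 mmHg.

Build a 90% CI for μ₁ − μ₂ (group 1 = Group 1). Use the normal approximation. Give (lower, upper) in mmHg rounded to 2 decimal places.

(-8.35, -1.65)

SE₁ = s₁/√n₁ = 18.2/√116 = 1.6898; SE₂ = 15.5/√185 = 1.1396.
Independent samples, unequal variances: SE_diff = √(SE₁² + SE₂²) = √(2.85542404 + 1.29868816) = 2.0382.
z* = 1.645, so margin of error = 1.645 × 2.0382 = 3.3528.
Difference in means = 140 − 145 = -5.0000.
-5.0000 ± 3.3528 → (-8.35, -1.65).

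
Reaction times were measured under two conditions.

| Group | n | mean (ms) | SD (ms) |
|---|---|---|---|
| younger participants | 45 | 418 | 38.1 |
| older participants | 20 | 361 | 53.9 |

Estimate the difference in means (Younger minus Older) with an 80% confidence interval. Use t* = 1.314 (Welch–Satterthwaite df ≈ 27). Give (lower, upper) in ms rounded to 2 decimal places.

SE₁ = s₁/√n₁ = 38.1/√45 = 5.6796; SE₂ = 53.9/√20 = 12.0524.
Independent samples, unequal variances: SE_diff = √(SE₁² + SE₂²) = √(32.25785616 + 145.26034576) = 13.3236.
t* = 1.314, so margin of error = 1.314 × 13.3236 = 17.5072.
Difference in means = 418 − 361 = 57.0000.
57.0000 ± 17.5072 → (39.49, 74.51).

(39.49, 74.51)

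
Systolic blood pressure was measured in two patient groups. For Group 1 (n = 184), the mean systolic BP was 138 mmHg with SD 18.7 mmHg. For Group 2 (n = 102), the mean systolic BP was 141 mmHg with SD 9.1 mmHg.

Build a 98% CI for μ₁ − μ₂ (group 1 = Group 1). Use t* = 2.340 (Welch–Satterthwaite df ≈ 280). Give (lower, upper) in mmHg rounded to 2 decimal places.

(-6.85, 0.85)

Per-group SEs: s₁/√n₁ = 18.7/√184 = 1.3786, s₂/√n₂ = 9.1/√102 = 0.9010.
Unpooled SE of the difference: √(1.90053796 + 0.811801) = 1.6469.
Margin of error = t* · SE = 2.340 × 1.6469 = 3.8537.
x̄₁ − x̄₂ = 138 − 141 = -3.0000.
CI: -3.0000 ± 3.8537 = (-6.85, 0.85).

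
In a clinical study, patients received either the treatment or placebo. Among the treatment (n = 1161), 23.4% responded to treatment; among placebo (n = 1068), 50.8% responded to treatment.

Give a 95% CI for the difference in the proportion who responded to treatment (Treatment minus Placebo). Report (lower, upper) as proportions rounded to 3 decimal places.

The two standard errors are √(0.2340×0.7660/1161) = 0.01243 and √(0.5080×0.4920/1068) = 0.01530.
Because the samples are independent, SE_diff = √(0.01243² + 0.01530²) = 0.01971.
Using z* = 1.960 for 95%, ME = 1.960 × 0.01971 = 0.03863.
p̂₁ − p̂₂ = -0.2740; interval -0.2740 ± 0.03863 gives (-0.313, -0.235).

(-0.313, -0.235)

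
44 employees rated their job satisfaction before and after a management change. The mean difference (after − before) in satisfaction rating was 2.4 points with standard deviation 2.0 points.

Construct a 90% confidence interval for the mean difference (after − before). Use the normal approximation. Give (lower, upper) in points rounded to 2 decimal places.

Paired design: SE = s_d/√n = 2.0/√44 = 0.3015.
z* = 1.645; margin of error = 1.645 × 0.3015 = 0.4960.
2.4 ± 0.4960 → (1.90, 2.90).

(1.90, 2.90)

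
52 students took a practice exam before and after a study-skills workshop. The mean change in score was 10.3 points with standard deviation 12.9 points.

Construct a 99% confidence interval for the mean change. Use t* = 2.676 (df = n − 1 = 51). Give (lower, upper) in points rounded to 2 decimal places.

Paired design: SE = s_d/√n = 12.9/√52 = 1.7889.
t* = 2.676; margin of error = 2.676 × 1.7889 = 4.7871.
10.3 ± 4.7871 → (5.51, 15.09).

(5.51, 15.09)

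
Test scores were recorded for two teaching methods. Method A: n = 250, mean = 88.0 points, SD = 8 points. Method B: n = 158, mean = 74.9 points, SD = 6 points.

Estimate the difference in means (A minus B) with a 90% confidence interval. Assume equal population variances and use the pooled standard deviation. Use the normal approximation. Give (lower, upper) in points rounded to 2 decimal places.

(11.88, 14.32)

Pooled variance s_p² = [249·8² + 157·6²] / (250+158−2) = 53.1724, so s_p = 7.2919.
SE_diff = s_p·√(1/n₁ + 1/n₂) = 7.2919·√(1/250 + 1/158) = 0.7411.
z* = 1.645; margin = 1.645 × 0.7411 = 1.2191.
Difference = 88.0 − 74.9 = 13.1000.
13.1000 ± 1.2191 → (11.88, 14.32).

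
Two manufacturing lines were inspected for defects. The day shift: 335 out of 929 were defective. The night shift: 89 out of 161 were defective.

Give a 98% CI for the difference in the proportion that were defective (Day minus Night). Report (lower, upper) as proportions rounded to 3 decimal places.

(-0.290, -0.094)

p̂₁ = 335/929 = 0.3606 and p̂₂ = 89/161 = 0.5528.
SE₁ = √(p̂₁(1−p̂₁)/n₁) = √(0.3606·0.6394/929) = 0.01575; SE₂ = √(0.5528·0.4472/161) = 0.03919.
Independent samples: SE of the difference = √(SE₁² + SE₂²) = √(0.0002480625 + 0.0015358561) = 0.04224.
z* for 98% confidence is 2.326, so the margin of error is 2.326 × 0.04224 = 0.09825.
Point estimate p̂₁ − p̂₂ = 0.3606 − 0.5528 = -0.1922.
-0.1922 ± 0.09825 → (-0.290, -0.094).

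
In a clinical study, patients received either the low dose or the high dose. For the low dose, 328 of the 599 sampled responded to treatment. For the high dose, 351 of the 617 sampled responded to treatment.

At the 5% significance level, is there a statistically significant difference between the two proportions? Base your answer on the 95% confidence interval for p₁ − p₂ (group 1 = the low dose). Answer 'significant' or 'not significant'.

not significant

Sample proportions: 328/599 = 0.5476, 351/617 = 0.5689.
Each SE is √(p̂(1−p̂)/n): √(0.5476·0.4524/599) = 0.02034 and √(0.5689·0.4311/617) = 0.01994.
SE(p̂₁ − p̂₂) = √(SE₁² + SE₂²) = √(0.0004137156 + 0.0003976036) = 0.02848, since the two samples are independent.
At 95% confidence z* = 1.960; margin = 1.960 × 0.02848 = 0.05582.
The difference is 0.5476 − 0.5689 = -0.0213, so the interval is -0.0213 ± 0.05582 = (-0.07712, 0.03452).
The interval (-0.07712, 0.03452) contains 0, so the difference is not significant.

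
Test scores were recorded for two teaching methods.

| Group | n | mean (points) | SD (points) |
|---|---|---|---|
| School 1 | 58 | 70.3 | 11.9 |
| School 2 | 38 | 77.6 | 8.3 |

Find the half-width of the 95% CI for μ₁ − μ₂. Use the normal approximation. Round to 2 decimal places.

Standard errors of each mean: 11.9/√58 = 1.5625 and 8.3/√38 = 1.3464.
SE(x̄₁ − x̄₂) = √(1.5625² + 1.3464²) = 2.0626 for independent samples with unequal variances.
With z* = 1.960, the margin is 1.960 × 2.0626 = 4.0427.

4.04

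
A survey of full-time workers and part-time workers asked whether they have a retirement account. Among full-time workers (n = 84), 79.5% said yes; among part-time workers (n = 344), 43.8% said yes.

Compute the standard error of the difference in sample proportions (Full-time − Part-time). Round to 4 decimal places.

SE₁ = √(p̂₁(1−p̂₁)/n₁) = √(0.7950·0.2050/84) = 0.04405; SE₂ = √(0.4380·0.5620/344) = 0.02675.
Independent samples: SE of the difference = √(SE₁² + SE₂²) = √(0.0019404025 + 0.0007155625) = 0.05154.

0.0515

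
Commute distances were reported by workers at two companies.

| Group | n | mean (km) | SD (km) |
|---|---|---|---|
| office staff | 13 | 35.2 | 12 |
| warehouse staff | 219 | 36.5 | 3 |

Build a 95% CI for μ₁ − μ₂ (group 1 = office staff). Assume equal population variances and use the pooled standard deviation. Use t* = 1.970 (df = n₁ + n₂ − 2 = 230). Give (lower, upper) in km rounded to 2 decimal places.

Pooled variance s_p² = [12·12² + 218·3²] / (13+219−2) = 16.0435, so s_p = 4.0054.
SE_diff = s_p·√(1/n₁ + 1/n₂) = 4.0054·√(1/13 + 1/219) = 1.1434.
t* = 1.970; margin = 1.970 × 1.1434 = 2.2525.
Difference = 35.2 − 36.5 = -1.3000.
-1.3000 ± 2.2525 → (-3.55, 0.95).

(-3.55, 0.95)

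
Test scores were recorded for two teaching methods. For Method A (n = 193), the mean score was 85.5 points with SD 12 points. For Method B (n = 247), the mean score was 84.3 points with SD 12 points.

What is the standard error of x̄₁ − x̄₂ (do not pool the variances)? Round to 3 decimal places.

1.153

Standard errors of each mean: 12/√193 = 0.8638 and 12/√247 = 0.7635.
SE(x̄₁ − x̄₂) = √(0.8638² + 0.7635²) = 1.1529 for independent samples with unequal variances.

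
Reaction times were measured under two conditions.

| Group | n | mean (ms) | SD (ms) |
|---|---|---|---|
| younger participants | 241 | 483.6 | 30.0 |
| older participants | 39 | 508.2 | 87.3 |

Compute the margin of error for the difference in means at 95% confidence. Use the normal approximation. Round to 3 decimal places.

27.660

Per-group SEs: s₁/√n₁ = 30.0/√241 = 1.9325, s₂/√n₂ = 87.3/√39 = 13.9792.
Unpooled SE of the difference: √(3.73455625 + 195.41803264) = 14.1121.
Margin of error = z* · SE = 1.960 × 14.1121 = 27.6597.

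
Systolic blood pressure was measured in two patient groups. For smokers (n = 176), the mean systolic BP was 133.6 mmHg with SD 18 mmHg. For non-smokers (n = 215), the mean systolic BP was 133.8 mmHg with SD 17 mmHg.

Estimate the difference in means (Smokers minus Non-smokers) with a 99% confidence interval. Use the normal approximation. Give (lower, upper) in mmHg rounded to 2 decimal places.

(-4.80, 4.40)

Per-group SEs: s₁/√n₁ = 18/√176 = 1.3568, s₂/√n₂ = 17/√215 = 1.1594.
Unpooled SE of the difference: √(1.84090624 + 1.34420836) = 1.7847.
Margin of error = z* · SE = 2.576 × 1.7847 = 4.5974.
x̄₁ − x̄₂ = 133.6 − 133.8 = -0.2000.
CI: -0.2000 ± 4.5974 = (-4.80, 4.40).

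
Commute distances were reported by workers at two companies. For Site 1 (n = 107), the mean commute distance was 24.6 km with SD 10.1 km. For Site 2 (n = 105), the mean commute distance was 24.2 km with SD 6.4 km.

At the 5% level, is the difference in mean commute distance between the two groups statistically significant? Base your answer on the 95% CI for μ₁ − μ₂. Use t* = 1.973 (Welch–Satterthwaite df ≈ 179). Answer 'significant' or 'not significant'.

not significant

Standard errors of each mean: 10.1/√107 = 0.9764 and 6.4/√105 = 0.6246.
SE(x̄₁ − x̄₂) = √(0.9764² + 0.6246²) = 1.1591 for independent samples with unequal variances.
With t* = 1.973, the margin is 1.973 × 1.1591 = 2.2869.
x̄₁ − x̄₂ = 24.6 − 24.2 = 0.4000; the interval is 0.4000 ± 2.2869 = (-1.8869, 2.6869).
The interval (-1.8869, 2.6869) contains 0, so the difference is not significant.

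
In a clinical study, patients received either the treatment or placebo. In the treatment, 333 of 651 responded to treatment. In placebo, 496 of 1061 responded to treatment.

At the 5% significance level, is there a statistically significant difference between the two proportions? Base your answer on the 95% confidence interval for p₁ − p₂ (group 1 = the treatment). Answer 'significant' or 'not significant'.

p̂₁ = 333/651 = 0.5115 and p̂₂ = 496/1061 = 0.4675.
SE₁ = √(p̂₁(1−p̂₁)/n₁) = √(0.5115·0.4885/651) = 0.01959; SE₂ = √(0.4675·0.5325/1061) = 0.01532.
Independent samples: SE of the difference = √(SE₁² + SE₂²) = √(0.0003837681 + 0.0002347024) = 0.02487.
z* for 95% confidence is 1.960, so the margin of error is 1.960 × 0.02487 = 0.04875.
Point estimate p̂₁ − p̂₂ = 0.5115 − 0.4675 = 0.0440.
0.0440 ± 0.04875 → (-0.00475, 0.09275).
The interval (-0.00475, 0.09275) contains 0, so the difference is not significant.

not significant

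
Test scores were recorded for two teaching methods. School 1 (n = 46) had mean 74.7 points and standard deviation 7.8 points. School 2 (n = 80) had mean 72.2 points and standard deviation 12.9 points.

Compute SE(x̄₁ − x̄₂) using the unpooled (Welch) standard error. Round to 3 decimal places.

SE₁ = s₁/√n₁ = 7.8/√46 = 1.1500; SE₂ = 12.9/√80 = 1.4423.
Independent samples, unequal variances: SE_diff = √(SE₁² + SE₂²) = √(1.3225 + 2.08022929) = 1.8446.

1.845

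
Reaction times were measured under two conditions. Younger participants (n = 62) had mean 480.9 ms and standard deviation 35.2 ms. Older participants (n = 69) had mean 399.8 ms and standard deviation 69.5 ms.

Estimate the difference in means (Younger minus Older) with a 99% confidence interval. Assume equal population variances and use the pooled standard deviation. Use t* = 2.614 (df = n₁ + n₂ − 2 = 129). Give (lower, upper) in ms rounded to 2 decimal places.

(55.50, 106.70)

s_p = √[((n₁−1)s₁² + (n₂−1)s₂²)/(n₁+n₂−2)] = √[(61·35.2² + 68·69.5²)/129] = 55.9650.
SE = 55.9650·√(1/62 + 1/69) = 9.7934.
With t* = 2.614, margin = 2.614 × 9.7934 = 25.5999.
x̄₁ − x̄₂ = 480.9 − 399.8 = 81.1000; interval 81.1000 ± 25.5999 = (55.50, 106.70).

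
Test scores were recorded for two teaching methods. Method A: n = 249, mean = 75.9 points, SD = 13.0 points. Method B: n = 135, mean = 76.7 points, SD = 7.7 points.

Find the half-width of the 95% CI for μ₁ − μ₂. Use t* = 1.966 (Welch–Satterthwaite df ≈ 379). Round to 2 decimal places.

2.08

Per-group SEs: s₁/√n₁ = 13.0/√249 = 0.8238, s₂/√n₂ = 7.7/√135 = 0.6627.
Unpooled SE of the difference: √(0.67864644 + 0.43917129) = 1.0573.
Margin of error = t* · SE = 1.966 × 1.0573 = 2.0787.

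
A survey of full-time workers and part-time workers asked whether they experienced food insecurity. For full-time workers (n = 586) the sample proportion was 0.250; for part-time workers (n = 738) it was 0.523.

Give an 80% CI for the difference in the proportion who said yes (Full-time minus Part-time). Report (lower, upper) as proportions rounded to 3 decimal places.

SE₁ = √(p̂₁(1−p̂₁)/n₁) = √(0.2500·0.7500/586) = 0.01789; SE₂ = √(0.5230·0.4770/738) = 0.01839.
Independent samples: SE of the difference = √(SE₁² + SE₂²) = √(0.0003200521 + 0.0003381921) = 0.02566.
z* for 80% confidence is 1.282, so the margin of error is 1.282 × 0.02566 = 0.03290.
Point estimate p̂₁ − p̂₂ = 0.2500 − 0.5230 = -0.2730.
-0.2730 ± 0.03290 → (-0.306, -0.240).

(-0.306, -0.240)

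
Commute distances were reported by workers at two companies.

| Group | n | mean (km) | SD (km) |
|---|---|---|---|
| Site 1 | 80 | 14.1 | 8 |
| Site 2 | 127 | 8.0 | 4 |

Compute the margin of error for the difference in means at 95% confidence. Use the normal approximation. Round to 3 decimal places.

1.886

Per-group SEs: s₁/√n₁ = 8/√80 = 0.8944, s₂/√n₂ = 4/√127 = 0.3549.
Unpooled SE of the difference: √(0.79995136 + 0.12595401) = 0.9622.
Margin of error = z* · SE = 1.960 × 0.9622 = 1.8859.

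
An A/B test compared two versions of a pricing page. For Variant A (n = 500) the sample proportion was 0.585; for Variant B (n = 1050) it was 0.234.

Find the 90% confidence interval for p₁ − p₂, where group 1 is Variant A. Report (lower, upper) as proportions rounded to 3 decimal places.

(0.309, 0.393)

SE₁ = √(p̂₁(1−p̂₁)/n₁) = √(0.5850·0.4150/500) = 0.02204; SE₂ = √(0.2340·0.7660/1050) = 0.01307.
Independent samples: SE of the difference = √(SE₁² + SE₂²) = √(0.0004857616 + 0.0001708249) = 0.02562.
z* for 90% confidence is 1.645, so the margin of error is 1.645 × 0.02562 = 0.04214.
Point estimate p̂₁ − p̂₂ = 0.5850 − 0.2340 = 0.3510.
0.3510 ± 0.04214 → (0.309, 0.393).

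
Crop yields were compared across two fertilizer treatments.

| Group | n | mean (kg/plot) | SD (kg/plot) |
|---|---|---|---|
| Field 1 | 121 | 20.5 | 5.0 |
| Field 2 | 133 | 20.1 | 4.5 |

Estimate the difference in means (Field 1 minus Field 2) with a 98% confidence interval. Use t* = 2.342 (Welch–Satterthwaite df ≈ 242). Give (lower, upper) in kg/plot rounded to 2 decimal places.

(-1.00, 1.80)

Standard errors of each mean: 5.0/√121 = 0.4545 and 4.5/√133 = 0.3902.
SE(x̄₁ − x̄₂) = √(0.4545² + 0.3902²) = 0.5990 for independent samples with unequal variances.
With t* = 2.342, the margin is 2.342 × 0.5990 = 1.4029.
x̄₁ − x̄₂ = 20.5 − 20.1 = 0.4000; the interval is 0.4000 ± 1.4029 = (-1.00, 1.80).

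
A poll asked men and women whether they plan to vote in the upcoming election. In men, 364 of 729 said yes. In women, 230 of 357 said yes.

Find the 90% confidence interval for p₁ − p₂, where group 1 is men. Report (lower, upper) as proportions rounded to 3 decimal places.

(-0.197, -0.093)

First, p̂₁ = 364/729 = 0.4993; p̂₂ = 230/357 = 0.6443.
The two standard errors are √(0.4993×0.5007/729) = 0.01852 and √(0.6443×0.3557/357) = 0.02534.
Because the samples are independent, SE_diff = √(0.01852² + 0.02534²) = 0.03139.
Using z* = 1.645 for 90%, ME = 1.645 × 0.03139 = 0.05164.
p̂₁ − p̂₂ = -0.1450; interval -0.1450 ± 0.05164 gives (-0.197, -0.093).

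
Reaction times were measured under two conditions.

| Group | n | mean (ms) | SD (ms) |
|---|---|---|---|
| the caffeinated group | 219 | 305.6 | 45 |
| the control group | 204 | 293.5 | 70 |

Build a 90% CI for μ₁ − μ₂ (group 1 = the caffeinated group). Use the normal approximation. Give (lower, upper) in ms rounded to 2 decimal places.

(2.61, 21.59)

Per-group SEs: s₁/√n₁ = 45/√219 = 3.0408, s₂/√n₂ = 70/√204 = 4.9010.
Unpooled SE of the difference: √(9.24646464 + 24.019801) = 5.7677.
Margin of error = z* · SE = 1.645 × 5.7677 = 9.4879.
x̄₁ − x̄₂ = 305.6 − 293.5 = 12.1000.
CI: 12.1000 ± 9.4879 = (2.61, 21.59).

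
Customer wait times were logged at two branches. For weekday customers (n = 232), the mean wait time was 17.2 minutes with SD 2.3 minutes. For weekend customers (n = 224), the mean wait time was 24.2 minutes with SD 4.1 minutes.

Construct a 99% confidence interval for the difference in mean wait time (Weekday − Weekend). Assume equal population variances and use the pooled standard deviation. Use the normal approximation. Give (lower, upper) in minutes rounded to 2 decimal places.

(-7.80, -6.20)

Pooled variance s_p² = [231·2.3² + 223·4.1²] / (232+224−2) = 10.9485, so s_p = 3.3089.
SE_diff = s_p·√(1/n₁ + 1/n₂) = 3.3089·√(1/232 + 1/224) = 0.3100.
z* = 2.576; margin = 2.576 × 0.3100 = 0.7986.
Difference = 17.2 − 24.2 = -7.0000.
-7.0000 ± 0.7986 → (-7.80, -6.20).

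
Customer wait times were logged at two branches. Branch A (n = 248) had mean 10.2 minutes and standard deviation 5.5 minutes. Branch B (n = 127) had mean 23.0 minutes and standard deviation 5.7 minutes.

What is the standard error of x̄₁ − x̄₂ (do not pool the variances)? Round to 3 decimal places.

0.615

Standard errors of each mean: 5.5/√248 = 0.3493 and 5.7/√127 = 0.5058.
SE(x̄₁ − x̄₂) = √(0.3493² + 0.5058²) = 0.6147 for independent samples with unequal variances.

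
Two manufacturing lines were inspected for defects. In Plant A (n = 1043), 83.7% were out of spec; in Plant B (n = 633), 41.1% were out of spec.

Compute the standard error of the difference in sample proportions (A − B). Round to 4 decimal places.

The two standard errors are √(0.8370×0.1630/1043) = 0.01144 and √(0.4110×0.5890/633) = 0.01956.
Because the samples are independent, SE_diff = √(0.01144² + 0.01956²) = 0.02266.

0.0227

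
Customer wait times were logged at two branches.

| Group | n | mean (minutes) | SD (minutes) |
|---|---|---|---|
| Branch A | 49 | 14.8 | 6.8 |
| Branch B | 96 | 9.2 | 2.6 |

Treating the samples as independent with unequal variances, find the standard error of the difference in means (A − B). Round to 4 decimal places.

1.0070

Standard errors of each mean: 6.8/√49 = 0.9714 and 2.6/√96 = 0.2654.
SE(x̄₁ − x̄₂) = √(0.9714² + 0.2654²) = 1.0070 for independent samples with unequal variances.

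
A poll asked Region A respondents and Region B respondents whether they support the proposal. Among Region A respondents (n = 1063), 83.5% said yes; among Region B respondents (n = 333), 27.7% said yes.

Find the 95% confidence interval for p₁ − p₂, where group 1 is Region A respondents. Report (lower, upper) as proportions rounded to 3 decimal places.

SE₁ = √(p̂₁(1−p̂₁)/n₁) = √(0.8350·0.1650/1063) = 0.01138; SE₂ = √(0.2770·0.7230/333) = 0.02452.
Independent samples: SE of the difference = √(SE₁² + SE₂²) = √(0.0001295044 + 0.0006012304) = 0.02703.
z* for 95% confidence is 1.960, so the margin of error is 1.960 × 0.02703 = 0.05298.
Point estimate p̂₁ − p̂₂ = 0.8350 − 0.2770 = 0.5580.
0.5580 ± 0.05298 → (0.505, 0.611).

(0.505, 0.611)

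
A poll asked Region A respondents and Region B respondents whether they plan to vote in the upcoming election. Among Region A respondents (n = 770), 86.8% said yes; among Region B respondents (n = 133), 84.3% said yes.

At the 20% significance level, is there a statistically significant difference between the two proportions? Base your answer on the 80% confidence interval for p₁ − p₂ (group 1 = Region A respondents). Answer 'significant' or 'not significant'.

not significant

The two standard errors are √(0.8680×0.1320/770) = 0.01220 and √(0.8430×0.1570/133) = 0.03155.
Because the samples are independent, SE_diff = √(0.01220² + 0.03155²) = 0.03383.
Using z* = 1.282 for 80%, ME = 1.282 × 0.03383 = 0.04337.
p̂₁ − p̂₂ = 0.0250; interval 0.0250 ± 0.04337 gives (-0.01837, 0.06837).
The interval (-0.01837, 0.06837) contains 0, so the difference is not significant.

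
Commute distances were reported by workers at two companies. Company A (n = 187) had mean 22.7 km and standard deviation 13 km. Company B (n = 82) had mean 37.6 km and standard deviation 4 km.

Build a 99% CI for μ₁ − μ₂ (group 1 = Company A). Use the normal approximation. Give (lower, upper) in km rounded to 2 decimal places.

(-17.60, -12.20)

Per-group SEs: s₁/√n₁ = 13/√187 = 0.9507, s₂/√n₂ = 4/√82 = 0.4417.
Unpooled SE of the difference: √(0.90383049 + 0.19509889) = 1.0483.
Margin of error = z* · SE = 2.576 × 1.0483 = 2.7004.
x̄₁ − x̄₂ = 22.7 − 37.6 = -14.9000.
CI: -14.9000 ± 2.7004 = (-17.60, -12.20).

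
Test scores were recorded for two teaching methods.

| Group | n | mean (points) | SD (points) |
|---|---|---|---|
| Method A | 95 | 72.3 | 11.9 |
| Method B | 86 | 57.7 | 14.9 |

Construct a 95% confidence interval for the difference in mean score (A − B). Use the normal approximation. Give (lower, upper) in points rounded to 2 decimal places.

(10.64, 18.56)

Per-group SEs: s₁/√n₁ = 11.9/√95 = 1.2209, s₂/√n₂ = 14.9/√86 = 1.6067.
Unpooled SE of the difference: √(1.49059681 + 2.58148489) = 2.0179.
Margin of error = z* · SE = 1.960 × 2.0179 = 3.9551.
x̄₁ − x̄₂ = 72.3 − 57.7 = 14.6000.
CI: 14.6000 ± 3.9551 = (10.64, 18.56).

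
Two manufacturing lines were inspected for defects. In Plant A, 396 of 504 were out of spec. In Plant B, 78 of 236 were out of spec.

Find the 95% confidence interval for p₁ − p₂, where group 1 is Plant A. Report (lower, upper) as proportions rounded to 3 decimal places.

First, p̂₁ = 396/504 = 0.7857; p̂₂ = 78/236 = 0.3305.
The two standard errors are √(0.7857×0.2143/504) = 0.01828 and √(0.3305×0.6695/236) = 0.03062.
Because the samples are independent, SE_diff = √(0.01828² + 0.03062²) = 0.03566.
Using z* = 1.960 for 95%, ME = 1.960 × 0.03566 = 0.06989.
p̂₁ − p̂₂ = 0.4552; interval 0.4552 ± 0.06989 gives (0.385, 0.525).

(0.385, 0.525)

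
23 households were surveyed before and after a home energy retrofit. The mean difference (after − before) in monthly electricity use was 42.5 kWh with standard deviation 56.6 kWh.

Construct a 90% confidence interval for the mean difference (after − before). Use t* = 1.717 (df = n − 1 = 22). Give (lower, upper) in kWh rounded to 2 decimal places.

(22.24, 62.76)

This is a matched-pairs design, so SE = s_d/√n = 56.6/√23 = 11.8019.
Margin = 1.717 × 11.8019 = 20.2639; the interval is 42.5 ± 20.2639 = (22.24, 62.76).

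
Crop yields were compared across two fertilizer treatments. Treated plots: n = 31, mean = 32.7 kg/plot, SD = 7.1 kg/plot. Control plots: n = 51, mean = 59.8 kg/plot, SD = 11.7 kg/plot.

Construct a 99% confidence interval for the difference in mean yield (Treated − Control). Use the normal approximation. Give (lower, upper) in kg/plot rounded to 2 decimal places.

(-32.45, -21.75)

Per-group SEs: s₁/√n₁ = 7.1/√31 = 1.2752, s₂/√n₂ = 11.7/√51 = 1.6383.
Unpooled SE of the difference: √(1.62613504 + 2.68402689) = 2.0761.
Margin of error = z* · SE = 2.576 × 2.0761 = 5.3480.
x̄₁ − x̄₂ = 32.7 − 59.8 = -27.1000.
CI: -27.1000 ± 5.3480 = (-32.45, -21.75).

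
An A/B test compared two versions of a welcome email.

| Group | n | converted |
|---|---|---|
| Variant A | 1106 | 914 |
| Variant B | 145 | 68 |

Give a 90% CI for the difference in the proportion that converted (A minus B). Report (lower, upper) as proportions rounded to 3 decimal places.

(0.287, 0.428)

First, p̂₁ = 914/1106 = 0.8264; p̂₂ = 68/145 = 0.4690.
The two standard errors are √(0.8264×0.1736/1106) = 0.01139 and √(0.4690×0.5310/145) = 0.04144.
Because the samples are independent, SE_diff = √(0.01139² + 0.04144²) = 0.04298.
Using z* = 1.645 for 90%, ME = 1.645 × 0.04298 = 0.07070.
p̂₁ − p̂₂ = 0.3574; interval 0.3574 ± 0.07070 gives (0.287, 0.428).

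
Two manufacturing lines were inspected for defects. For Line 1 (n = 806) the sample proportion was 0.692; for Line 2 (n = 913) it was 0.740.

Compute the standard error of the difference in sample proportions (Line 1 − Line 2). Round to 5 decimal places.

SE₁ = √(p̂₁(1−p̂₁)/n₁) = √(0.6920·0.3080/806) = 0.01626; SE₂ = √(0.7400·0.2600/913) = 0.01452.
Independent samples: SE of the difference = √(SE₁² + SE₂²) = √(0.0002643876 + 0.0002108304) = 0.02180.

0.02180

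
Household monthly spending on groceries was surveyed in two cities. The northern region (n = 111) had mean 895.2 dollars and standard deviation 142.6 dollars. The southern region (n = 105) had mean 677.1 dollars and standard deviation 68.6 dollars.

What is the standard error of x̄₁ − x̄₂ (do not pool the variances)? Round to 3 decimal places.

Standard errors of each mean: 142.6/√111 = 13.5350 and 68.6/√105 = 6.6947.
SE(x̄₁ − x̄₂) = √(13.5350² + 6.6947²) = 15.1002 for independent samples with unequal variances.

15.100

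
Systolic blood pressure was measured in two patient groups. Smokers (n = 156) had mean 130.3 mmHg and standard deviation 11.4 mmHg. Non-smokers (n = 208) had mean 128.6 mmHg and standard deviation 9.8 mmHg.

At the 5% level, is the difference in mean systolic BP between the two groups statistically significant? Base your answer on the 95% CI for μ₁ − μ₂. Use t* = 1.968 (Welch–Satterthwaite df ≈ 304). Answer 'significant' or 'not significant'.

not significant

Standard errors of each mean: 11.4/√156 = 0.9127 and 9.8/√208 = 0.6795.
SE(x̄₁ − x̄₂) = √(0.9127² + 0.6795²) = 1.1379 for independent samples with unequal variances.
With t* = 1.968, the margin is 1.968 × 1.1379 = 2.2394.
x̄₁ − x̄₂ = 130.3 − 128.6 = 1.7000; the interval is 1.7000 ± 2.2394 = (-0.5394, 3.9394).
The interval (-0.5394, 3.9394) contains 0, so the difference is not significant.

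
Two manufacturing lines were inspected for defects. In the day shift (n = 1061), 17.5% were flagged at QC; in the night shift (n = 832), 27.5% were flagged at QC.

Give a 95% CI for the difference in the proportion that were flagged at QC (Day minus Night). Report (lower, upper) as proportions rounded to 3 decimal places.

(-0.138, -0.062)

Each SE is √(p̂(1−p̂)/n): √(0.1750·0.8250/1061) = 0.01167 and √(0.2750·0.7250/832) = 0.01548.
SE(p̂₁ − p̂₂) = √(SE₁² + SE₂²) = √(0.0001361889 + 0.0002396304) = 0.01939, since the two samples are independent.
At 95% confidence z* = 1.960; margin = 1.960 × 0.01939 = 0.03800.
The difference is 0.1750 − 0.2750 = -0.1000, so the interval is -0.1000 ± 0.03800 = (-0.138, -0.062).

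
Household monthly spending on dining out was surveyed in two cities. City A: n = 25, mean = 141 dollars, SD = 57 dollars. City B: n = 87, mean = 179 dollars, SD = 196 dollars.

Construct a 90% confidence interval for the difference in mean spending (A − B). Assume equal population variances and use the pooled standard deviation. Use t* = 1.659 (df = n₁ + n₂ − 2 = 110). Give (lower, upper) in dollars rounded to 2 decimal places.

Pooled variance s_p² = [24·57² + 86·196²] / (25+87−2) = 30743.2000, so s_p = 175.3374.
SE_diff = s_p·√(1/n₁ + 1/n₂) = 175.3374·√(1/25 + 1/87) = 39.7882.
t* = 1.659; margin = 1.659 × 39.7882 = 66.0086.
Difference = 141 − 179 = -38.0000.
-38.0000 ± 66.0086 → (-104.01, 28.01).

(-104.01, 28.01)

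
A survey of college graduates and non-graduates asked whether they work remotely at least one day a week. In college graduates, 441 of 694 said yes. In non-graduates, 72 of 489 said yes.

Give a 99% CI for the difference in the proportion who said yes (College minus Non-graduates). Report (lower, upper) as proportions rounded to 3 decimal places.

(0.426, 0.551)

p̂₁ = 441/694 = 0.6354 and p̂₂ = 72/489 = 0.1472.
SE₁ = √(p̂₁(1−p̂₁)/n₁) = √(0.6354·0.3646/694) = 0.01827; SE₂ = √(0.1472·0.8528/489) = 0.01602.
Independent samples: SE of the difference = √(SE₁² + SE₂²) = √(0.0003337929 + 0.0002566404) = 0.02430.
z* for 99% confidence is 2.576, so the margin of error is 2.576 × 0.02430 = 0.06260.
Point estimate p̂₁ − p̂₂ = 0.6354 − 0.1472 = 0.4882.
0.4882 ± 0.06260 → (0.426, 0.551).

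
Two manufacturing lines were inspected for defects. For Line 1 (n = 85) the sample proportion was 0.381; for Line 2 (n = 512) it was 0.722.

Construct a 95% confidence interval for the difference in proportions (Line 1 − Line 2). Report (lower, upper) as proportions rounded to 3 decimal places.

The two standard errors are √(0.3810×0.6190/85) = 0.05267 and √(0.7220×0.2780/512) = 0.01980.
Because the samples are independent, SE_diff = √(0.05267² + 0.01980²) = 0.05627.
Using z* = 1.960 for 95%, ME = 1.960 × 0.05627 = 0.11029.
p̂₁ − p̂₂ = -0.3410; interval -0.3410 ± 0.11029 gives (-0.451, -0.231).

(-0.451, -0.231)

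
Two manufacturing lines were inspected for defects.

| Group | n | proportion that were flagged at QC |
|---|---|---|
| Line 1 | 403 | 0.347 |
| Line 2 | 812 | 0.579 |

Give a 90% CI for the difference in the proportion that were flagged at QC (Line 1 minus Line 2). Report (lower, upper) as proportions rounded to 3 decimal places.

Each SE is √(p̂(1−p̂)/n): √(0.3470·0.6530/403) = 0.02371 and √(0.5790·0.4210/812) = 0.01733.
SE(p̂₁ − p̂₂) = √(SE₁² + SE₂²) = √(0.0005621641 + 0.0003003289) = 0.02937, since the two samples are independent.
At 90% confidence z* = 1.645; margin = 1.645 × 0.02937 = 0.04831.
The difference is 0.3470 − 0.5790 = -0.2320, so the interval is -0.2320 ± 0.04831 = (-0.280, -0.184).

(-0.280, -0.184)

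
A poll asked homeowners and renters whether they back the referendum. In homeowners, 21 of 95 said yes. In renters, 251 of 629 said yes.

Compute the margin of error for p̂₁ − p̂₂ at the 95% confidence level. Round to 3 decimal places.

0.092

Sample proportions: 21/95 = 0.2211, 251/629 = 0.3990.
Each SE is √(p̂(1−p̂)/n): √(0.2211·0.7789/95) = 0.04258 and √(0.3990·0.6010/629) = 0.01953.
SE(p̂₁ − p̂₂) = √(SE₁² + SE₂²) = √(0.0018130564 + 0.0003814209) = 0.04685, since the two samples are independent.
At 95% confidence z* = 1.960; margin = 1.960 × 0.04685 = 0.09183.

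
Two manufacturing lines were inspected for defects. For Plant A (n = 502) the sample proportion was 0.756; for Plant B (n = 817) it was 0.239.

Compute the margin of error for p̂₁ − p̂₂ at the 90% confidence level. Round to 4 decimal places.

SE₁ = √(p̂₁(1−p̂₁)/n₁) = √(0.7560·0.2440/502) = 0.01917; SE₂ = √(0.2390·0.7610/817) = 0.01492.
Independent samples: SE of the difference = √(SE₁² + SE₂²) = √(0.0003674889 + 0.0002226064) = 0.02429.
z* for 90% confidence is 1.645, so the margin of error is 1.645 × 0.02429 = 0.03996.

0.0400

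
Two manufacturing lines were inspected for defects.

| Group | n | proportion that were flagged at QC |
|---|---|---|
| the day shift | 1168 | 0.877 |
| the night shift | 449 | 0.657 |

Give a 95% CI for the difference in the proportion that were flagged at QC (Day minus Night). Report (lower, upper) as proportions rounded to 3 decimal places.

(0.172, 0.268)

SE₁ = √(p̂₁(1−p̂₁)/n₁) = √(0.8770·0.1230/1168) = 0.00961; SE₂ = √(0.6570·0.3430/449) = 0.02240.
Independent samples: SE of the difference = √(SE₁² + SE₂²) = √(0.0000923521 + 0.00050176) = 0.02437.
z* for 95% confidence is 1.960, so the margin of error is 1.960 × 0.02437 = 0.04777.
Point estimate p̂₁ − p̂₂ = 0.8770 − 0.6570 = 0.2200.
0.2200 ± 0.04777 → (0.172, 0.268).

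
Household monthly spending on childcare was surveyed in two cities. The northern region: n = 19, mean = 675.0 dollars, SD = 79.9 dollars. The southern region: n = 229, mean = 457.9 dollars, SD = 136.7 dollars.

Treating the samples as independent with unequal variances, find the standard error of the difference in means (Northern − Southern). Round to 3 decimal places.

Per-group SEs: s₁/√n₁ = 79.9/√19 = 18.3303, s₂/√n₂ = 136.7/√229 = 9.0334.
Unpooled SE of the difference: √(335.99989809 + 81.60231556) = 20.4353.

20.435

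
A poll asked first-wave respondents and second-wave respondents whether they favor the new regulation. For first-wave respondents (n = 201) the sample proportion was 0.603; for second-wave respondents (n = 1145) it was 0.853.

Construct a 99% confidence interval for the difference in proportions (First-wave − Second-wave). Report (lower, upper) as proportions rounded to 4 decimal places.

Each SE is √(p̂(1−p̂)/n): √(0.6030·0.3970/201) = 0.03451 and √(0.8530·0.1470/1145) = 0.01046.
SE(p̂₁ − p̂₂) = √(SE₁² + SE₂²) = √(0.0011909401 + 0.0001094116) = 0.03606, since the two samples are independent.
At 99% confidence z* = 2.576; margin = 2.576 × 0.03606 = 0.09289.
The difference is 0.6030 − 0.8530 = -0.2500, so the interval is -0.2500 ± 0.09289 = (-0.3429, -0.1571).

(-0.3429, -0.1571)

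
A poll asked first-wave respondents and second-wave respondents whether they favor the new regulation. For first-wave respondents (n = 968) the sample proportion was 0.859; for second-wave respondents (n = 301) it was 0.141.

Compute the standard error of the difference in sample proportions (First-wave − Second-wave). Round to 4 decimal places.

0.0230

Each SE is √(p̂(1−p̂)/n): √(0.8590·0.1410/968) = 0.01119 and √(0.1410·0.8590/301) = 0.02006.
SE(p̂₁ − p̂₂) = √(SE₁² + SE₂²) = √(0.0001252161 + 0.0004024036) = 0.02297, since the two samples are independent.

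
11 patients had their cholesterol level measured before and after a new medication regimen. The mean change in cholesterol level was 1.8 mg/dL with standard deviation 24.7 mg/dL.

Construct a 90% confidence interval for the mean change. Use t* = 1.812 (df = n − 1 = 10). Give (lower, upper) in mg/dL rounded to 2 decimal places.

(-11.69, 15.29)

This is a matched-pairs design, so SE = s_d/√n = 24.7/√11 = 7.4473.
Margin = 1.812 × 7.4473 = 13.4945; the interval is 1.8 ± 13.4945 = (-11.69, 15.29).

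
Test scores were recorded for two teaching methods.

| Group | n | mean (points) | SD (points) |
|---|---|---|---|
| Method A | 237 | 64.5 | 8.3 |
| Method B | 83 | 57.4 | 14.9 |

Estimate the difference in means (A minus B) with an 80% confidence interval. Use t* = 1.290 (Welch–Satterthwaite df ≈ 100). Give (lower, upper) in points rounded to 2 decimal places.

Per-group SEs: s₁/√n₁ = 8.3/√237 = 0.5391, s₂/√n₂ = 14.9/√83 = 1.6355.
Unpooled SE of the difference: √(0.29062881 + 2.67486025) = 1.7221.
Margin of error = t* · SE = 1.290 × 1.7221 = 2.2215.
x̄₁ − x̄₂ = 64.5 − 57.4 = 7.1000.
CI: 7.1000 ± 2.2215 = (4.88, 9.32).

(4.88, 9.32)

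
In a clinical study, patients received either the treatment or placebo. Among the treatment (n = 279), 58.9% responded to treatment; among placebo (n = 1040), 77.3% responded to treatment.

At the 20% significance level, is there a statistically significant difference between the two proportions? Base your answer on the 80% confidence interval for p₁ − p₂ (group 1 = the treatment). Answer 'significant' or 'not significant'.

The two standard errors are √(0.5890×0.4110/279) = 0.02946 and √(0.7730×0.2270/1040) = 0.01299.
Because the samples are independent, SE_diff = √(0.02946² + 0.01299²) = 0.03220.
Using z* = 1.282 for 80%, ME = 1.282 × 0.03220 = 0.04128.
p̂₁ − p̂₂ = -0.1840; interval -0.1840 ± 0.04128 gives (-0.22528, -0.14272).
The interval (-0.22528, -0.14272) does not contain 0, so the difference is significant.

significant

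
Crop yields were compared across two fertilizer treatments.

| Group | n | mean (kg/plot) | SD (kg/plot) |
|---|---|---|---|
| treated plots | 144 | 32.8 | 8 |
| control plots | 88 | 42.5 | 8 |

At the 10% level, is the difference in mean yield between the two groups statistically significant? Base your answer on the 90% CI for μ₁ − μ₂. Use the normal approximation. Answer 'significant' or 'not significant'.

significant

Per-group SEs: s₁/√n₁ = 8/√144 = 0.6667, s₂/√n₂ = 8/√88 = 0.8528.
Unpooled SE of the difference: √(0.44448889 + 0.72726784) = 1.0825.
Margin of error = z* · SE = 1.645 × 1.0825 = 1.7807.
x̄₁ − x̄₂ = 32.8 − 42.5 = -9.7000.
CI: -9.7000 ± 1.7807 = (-11.4807, -7.9193).
The interval (-11.4807, -7.9193) does not contain 0, so the difference is significant.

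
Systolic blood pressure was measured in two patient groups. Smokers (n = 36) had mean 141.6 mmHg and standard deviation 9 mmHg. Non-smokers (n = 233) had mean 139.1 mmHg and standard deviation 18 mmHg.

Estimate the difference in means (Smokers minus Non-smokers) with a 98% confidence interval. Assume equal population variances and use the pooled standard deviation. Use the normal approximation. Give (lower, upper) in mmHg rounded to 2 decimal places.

Pooled variance s_p² = [35·9² + 232·18²] / (36+233−2) = 292.1461, so s_p = 17.0923.
SE_diff = s_p·√(1/n₁ + 1/n₂) = 17.0923·√(1/36 + 1/233) = 3.0609.
z* = 2.326; margin = 2.326 × 3.0609 = 7.1197.
Difference = 141.6 − 139.1 = 2.5000.
2.5000 ± 7.1197 → (-4.62, 9.62).

(-4.62, 9.62)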